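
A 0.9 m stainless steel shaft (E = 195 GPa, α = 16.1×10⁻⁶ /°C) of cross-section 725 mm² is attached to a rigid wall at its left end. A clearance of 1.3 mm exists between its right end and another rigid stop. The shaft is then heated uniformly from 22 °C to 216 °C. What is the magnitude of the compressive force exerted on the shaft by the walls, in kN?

Free thermal elongation = αΔT L = 16.1×10⁻⁶ × 194 × 900 = 2.811 mm.
After closing the 1.3 mm clearance, 2.811 − 1.3 = 1.511 mm of expansion remains to be suppressed by the wall.
Compatibility: PL/(AE) = 1.511 mm, so σ = P/A = E × (1.511/900) = 327.4 MPa.
Force on the wall = σA = 327.4 × 725 mm² = 237.4 kN.

P ≈ 237 kN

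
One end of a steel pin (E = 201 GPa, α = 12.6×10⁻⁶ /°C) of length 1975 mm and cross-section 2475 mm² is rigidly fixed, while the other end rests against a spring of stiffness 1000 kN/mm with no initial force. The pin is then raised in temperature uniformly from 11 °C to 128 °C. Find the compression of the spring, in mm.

δ ≈ 0.586 mm

The unrestrained thermal change is αΔT L = 12.6×10⁻⁶ × 117 × 1975 = 2.912 mm.
Let P be the compressive force at the spring. The pin shortens elastically by PL/(AE) and the spring compresses by P/k; together these equal δ_free.
P [ L/(AE) + 1/k ] = δ_free → P [ 1975/(2475×201×10³) + 1/(1000×10³) ] = 2.912.
P = 2.912 / 4.97×10⁻⁶ = 585800 N.
Spring compression = P/k = 585800/(1000×10³) = 0.5858 mm.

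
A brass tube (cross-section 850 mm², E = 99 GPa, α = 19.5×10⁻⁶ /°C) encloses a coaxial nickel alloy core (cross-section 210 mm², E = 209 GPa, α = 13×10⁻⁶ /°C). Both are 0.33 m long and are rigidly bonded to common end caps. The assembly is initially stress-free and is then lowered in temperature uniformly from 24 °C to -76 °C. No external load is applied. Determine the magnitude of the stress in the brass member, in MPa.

Both members must finish at the same length. With the larger α, the brass tends to over-contract; the plates restrain it, putting the brass in tension and the nickel alloy in compression. With no external load the two internal forces are equal and opposite, magnitude P.
Setting the final lengths equal and cancelling L: (α₁ − α₂)ΔT = P/(A₁E₁) + P/(A₂E₂).
|α₁ − α₂|·ΔT = 6.5×10⁻⁶ × 100 = 0.00065.
1/(A₁E₁) + 1/(A₂E₂) = 1/(850×99×10³) + 1/(210×209×10³) = 3.467×10⁻⁸ N⁻¹.
So P = 0.00065 / 3.467×10⁻⁸ = 18.75 kN.
σ_{brass} = P/A₁ = 18750/850 = 22.06 MPa, tensile.

σ ≈ 22.1 MPa (tensile)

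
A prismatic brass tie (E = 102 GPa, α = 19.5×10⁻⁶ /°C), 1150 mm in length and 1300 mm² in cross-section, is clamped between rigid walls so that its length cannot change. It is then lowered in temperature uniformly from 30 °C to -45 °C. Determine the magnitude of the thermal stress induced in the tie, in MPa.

σ ≈ 149 MPa (tensile)

Because both ends are immovable the net strain is zero, and the suppressed thermal strain is αΔT = 19.5×10⁻⁶ × 75 = 1462.5×10⁻⁶.
σ = EαΔT = 102×10³ × 19.5×10⁻⁶ × 75 = 149.2 MPa (tensile; the tie is trying to contract).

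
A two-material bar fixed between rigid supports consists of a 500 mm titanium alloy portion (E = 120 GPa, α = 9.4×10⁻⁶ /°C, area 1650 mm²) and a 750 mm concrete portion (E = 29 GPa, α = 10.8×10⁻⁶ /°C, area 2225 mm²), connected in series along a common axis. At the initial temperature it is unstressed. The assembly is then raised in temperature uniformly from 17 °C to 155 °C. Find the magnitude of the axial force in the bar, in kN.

P ≈ 125 kN (compressive)

Free thermal expansion of the whole bar: Σ αᵢΔT Lᵢ = 9.4×10⁻⁶×138×500 + 10.8×10⁻⁶×138×750 = 1.766 mm.
The rigid supports impose zero overall length change; the single axial force P common to all segments must satisfy P Σ Lᵢ/(AᵢEᵢ) = δ_free.
The series flexibility is Σ Lᵢ/(AᵢEᵢ) = 500/(1650×120×10³) + 750/(2225×29×10³) = 1.415×10⁻⁵ mm/N.
Hence P = δ_free / Σ(L/AE) = 1.766/1.415×10⁻⁵ = 124.8 kN (compressive).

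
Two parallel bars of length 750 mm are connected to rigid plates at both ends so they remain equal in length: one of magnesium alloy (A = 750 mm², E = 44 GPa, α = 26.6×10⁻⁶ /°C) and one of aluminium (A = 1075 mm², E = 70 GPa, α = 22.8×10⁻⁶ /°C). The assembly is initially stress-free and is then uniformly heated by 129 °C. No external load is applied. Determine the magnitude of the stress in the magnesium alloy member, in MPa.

Equilibrium of a rigid end plate with no external load gives equal and opposite internal forces ±P in the two members. Since α_{magnesium alloy} > α_{aluminium}, heating drives the magnesium alloy into compression and the aluminium into tension.
Compatibility of the two members (thermal + elastic change equal): (α₁ − α₂)ΔT = P·[1/(A₁E₁) + 1/(A₂E₂)].
|α₁ − α₂|·ΔT = 3.8×10⁻⁶ × 129 = 0.0004902.
1/(A₁E₁) + 1/(A₂E₂) = 1/(750×44×10³) + 1/(1075×70×10³) = 4.359×10⁻⁸ N⁻¹.
So P = 0.0004902 / 4.359×10⁻⁸ = 11.25 kN.
σ_{magnesium alloy} = P/A₁ = 11250/750 = 14.99 MPa, compressive.

σ ≈ 15 MPa (compressive)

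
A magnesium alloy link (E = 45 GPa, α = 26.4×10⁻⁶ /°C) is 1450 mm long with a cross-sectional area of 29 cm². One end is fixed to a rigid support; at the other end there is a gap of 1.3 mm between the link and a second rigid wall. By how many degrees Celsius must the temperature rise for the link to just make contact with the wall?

Contact occurs when the free expansion equals the gap: αΔT L = 1.3 mm.
ΔT = 1.3 / (26.4×10⁻⁶ × 1450) = 33.96 °C.

ΔT ≈ 34 °C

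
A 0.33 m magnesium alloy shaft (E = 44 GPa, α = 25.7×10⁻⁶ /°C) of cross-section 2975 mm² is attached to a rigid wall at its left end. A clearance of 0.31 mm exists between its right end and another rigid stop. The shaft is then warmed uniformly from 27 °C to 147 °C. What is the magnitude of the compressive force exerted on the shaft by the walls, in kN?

If the wall were absent the shaft would grow by αΔT L = 25.7×10⁻⁶ × 120 × 330 = 1.018 mm.
This exceeds the 0.31 mm gap, so the wall pushes back. The portion of expansion that must be recovered elastically is δ_free − gap = 1.018 − 0.31 = 0.7077 mm.
That suppressed elongation corresponds to σ = E·Δ/L = 44×10³ × 0.7077/330 = 94.36 MPa.
P = σA = 94.36 × 2975 = 280.7 kN.

P ≈ 281 kN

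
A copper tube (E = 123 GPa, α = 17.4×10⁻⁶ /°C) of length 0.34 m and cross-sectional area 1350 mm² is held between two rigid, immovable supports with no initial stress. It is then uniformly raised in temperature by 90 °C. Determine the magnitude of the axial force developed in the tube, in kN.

With zero net strain, σ = E·αΔT = 123 GPa × 17.4×10⁻⁶ × 90 = 192.6 MPa.
P = AEαΔT = 1350 × 123×10³ × 17.4×10⁻⁶ × 90 = 260 kN (compressive).

P ≈ 260 kN (compressive)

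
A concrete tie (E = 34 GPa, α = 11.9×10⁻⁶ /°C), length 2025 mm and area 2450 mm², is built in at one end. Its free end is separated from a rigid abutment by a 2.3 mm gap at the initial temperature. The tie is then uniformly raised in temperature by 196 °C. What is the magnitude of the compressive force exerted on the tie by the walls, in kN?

Unrestrained expansion: δ_free = αΔT L = 11.9×10⁻⁶ × 196 × 2025 = 4.723 mm.
The gap closes (δ_free > 2.3 mm) and the wall then resists a further 4.723 − 2.3 = 2.423 mm of expansion.
So σ = E(δ_free − g)/L = 34×10³ × 2.423/2025 = 40.68 MPa.
P = σA = 40.68 × 2450 = 99.68 kN.

P ≈ 99.7 kN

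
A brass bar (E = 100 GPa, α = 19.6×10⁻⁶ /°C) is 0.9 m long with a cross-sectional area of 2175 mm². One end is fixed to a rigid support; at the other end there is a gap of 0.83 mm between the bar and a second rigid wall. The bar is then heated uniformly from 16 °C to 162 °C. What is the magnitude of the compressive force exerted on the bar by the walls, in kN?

If the wall were absent the bar would grow by αΔT L = 19.6×10⁻⁶ × 146 × 900 = 2.575 mm.
After closing the 0.83 mm clearance, 2.575 − 0.83 = 1.745 mm of expansion remains to be suppressed by the wall.
Compatibility: PL/(AE) = 1.745 mm, so σ = P/A = E × (1.745/900) = 193.9 MPa.
P = σA = 193.9 × 2175 = 421.8 kN.

P ≈ 422 kN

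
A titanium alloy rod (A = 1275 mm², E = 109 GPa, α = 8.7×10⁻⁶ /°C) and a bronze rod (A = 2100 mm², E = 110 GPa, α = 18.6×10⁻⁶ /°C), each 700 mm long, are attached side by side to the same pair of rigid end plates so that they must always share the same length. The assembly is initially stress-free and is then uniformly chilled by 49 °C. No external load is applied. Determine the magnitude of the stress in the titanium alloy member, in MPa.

σ ≈ 33 MPa (compressive)

Equilibrium of a rigid end plate with no external load gives equal and opposite internal forces ±P in the two members. Since α_{bronze} > α_{titanium alloy}, cooling drives the bronze into tension and the titanium alloy into compression.
Setting the final lengths equal and cancelling L: (α₁ − α₂)ΔT = P/(A₁E₁) + P/(A₂E₂).
|α₁ − α₂|·ΔT = 9.9×10⁻⁶ × 49 = 0.0004851.
1/(A₁E₁) + 1/(A₂E₂) = 1/(1275×109×10³) + 1/(2100×110×10³) = 1.152×10⁻⁸ N⁻¹.
P = 0.0004851 / 1.152×10⁻⁸ = 42090 N = 42.09 kN.
σ_{titanium alloy} = P/A₁ = 42090/1275 = 33.01 MPa, compressive.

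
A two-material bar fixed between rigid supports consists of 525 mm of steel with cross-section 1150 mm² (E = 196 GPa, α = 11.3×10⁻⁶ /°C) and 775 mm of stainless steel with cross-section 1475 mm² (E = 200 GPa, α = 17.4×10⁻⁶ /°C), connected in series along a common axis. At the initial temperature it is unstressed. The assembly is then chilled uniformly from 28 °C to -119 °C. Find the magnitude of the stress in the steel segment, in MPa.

With the walls removed the bar would change length by δ_free = Σ αᵢΔT Lᵢ = 11.3×10⁻⁶×147×525 + 17.4×10⁻⁶×147×775 = 2.854 mm.
Since the ends are fixed, an axial force P builds up, equal in every segment, with P · Σ Lᵢ/(AᵢEᵢ) = δ_free.
Σ Lᵢ/(AᵢEᵢ) = 525/(1150×196×10³) + 775/(1475×200×10³) = 4.956×10⁻⁶ mm/N.
Hence P = δ_free / Σ(L/AE) = 2.854/4.956×10⁻⁶ = 575.9 kN (tensile).
σ_{steel} = P / A = 575900 / 1150 = 500.8 MPa.

σ ≈ 501 MPa (tensile)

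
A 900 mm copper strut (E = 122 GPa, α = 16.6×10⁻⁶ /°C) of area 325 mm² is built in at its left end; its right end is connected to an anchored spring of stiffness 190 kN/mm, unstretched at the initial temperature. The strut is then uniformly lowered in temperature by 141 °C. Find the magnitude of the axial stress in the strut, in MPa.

σ ≈ 232 MPa (tensile)

Free thermal contraction: δ_free = αΔT L = 16.6×10⁻⁶ × 141 × 900 = 2.107 mm.
With a force P in the spring, the elastic change of the strut is PL/(AE) and that of the spring is P/k; compatibility requires their sum to equal δ_free.
P [ L/(AE) + 1/k ] = δ_free → P [ 900/(325×122×10³) + 1/(190×10³) ] = 2.107.
P = 2.107 / 2.796×10⁻⁵ = 75340 N.
σ = P/A = 75340/325 = 231.8 MPa.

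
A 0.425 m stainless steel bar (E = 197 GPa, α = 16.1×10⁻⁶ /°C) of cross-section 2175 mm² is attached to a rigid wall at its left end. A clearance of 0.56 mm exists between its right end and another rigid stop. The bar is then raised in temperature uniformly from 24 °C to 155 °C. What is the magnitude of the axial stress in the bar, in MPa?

Unrestrained expansion: δ_free = αΔT L = 16.1×10⁻⁶ × 131 × 425 = 0.8964 mm.
This exceeds the 0.56 mm gap, so the wall pushes back. The portion of expansion that must be recovered elastically is δ_free − gap = 0.8964 − 0.56 = 0.3364 mm.
Compatibility: PL/(AE) = 0.3364 mm, so σ = P/A = E × (0.3364/425) = 155.9 MPa.

σ ≈ 156 MPa (compressive)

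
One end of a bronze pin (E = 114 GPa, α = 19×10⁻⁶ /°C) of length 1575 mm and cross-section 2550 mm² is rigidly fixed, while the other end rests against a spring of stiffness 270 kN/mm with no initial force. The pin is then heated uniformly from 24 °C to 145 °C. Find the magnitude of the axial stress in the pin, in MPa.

If the spring were absent the pin would lengthen by αΔT L = 19×10⁻⁶ × 121 × 1575 = 3.621 mm.
Let P be the compressive force at the spring. The pin shortens elastically by PL/(AE) and the spring compresses by P/k; together these equal δ_free.
So P = δ_free / [L/(AE) + 1/k] = 3.621 / [ 1575/(2550×114×10³) + 1/(270×10³) ].
P = 3.621 / 9.122×10⁻⁶ = 397000 N.
σ = P/A = 397000/2550 = 155.7 MPa.

σ ≈ 156 MPa (compressive)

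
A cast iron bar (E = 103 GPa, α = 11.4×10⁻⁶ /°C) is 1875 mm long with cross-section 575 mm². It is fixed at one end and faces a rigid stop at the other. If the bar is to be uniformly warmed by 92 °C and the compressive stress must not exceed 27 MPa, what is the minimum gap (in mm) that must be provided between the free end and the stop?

g ≈ 1.47 mm

With no wall the bar would lengthen by αΔT L = 11.4×10⁻⁶ × 92 × 1875 = 1.966 mm.
A stress of 27 MPa corresponds to the wall pushing the bar back by σL/E = 27×1875/(103×10³) = 0.4915 mm.
So the gap has to take up the difference, g_min = δ_free − σL/E = 1.966 − 0.4915 = 1.475 mm.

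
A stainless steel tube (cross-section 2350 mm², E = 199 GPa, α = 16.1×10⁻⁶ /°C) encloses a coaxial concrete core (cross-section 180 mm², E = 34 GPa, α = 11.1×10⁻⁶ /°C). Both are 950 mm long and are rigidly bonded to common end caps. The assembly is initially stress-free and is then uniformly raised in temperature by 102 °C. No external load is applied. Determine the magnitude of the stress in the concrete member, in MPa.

The stainless steel has the larger α, so on heating it would change length more than the concrete if both were free. The rigid plates force a common final length, so the stainless steel is put into compression and the concrete into tension, with equal and opposite forces P (no external load).
Compatibility of the two members (thermal + elastic change equal): (α₁ − α₂)ΔT = P·[1/(A₁E₁) + 1/(A₂E₂)].
|α₁ − α₂|·ΔT = 5×10⁻⁶ × 102 = 0.00051.
1/(A₁E₁) + 1/(A₂E₂) = 1/(2350×199×10³) + 1/(180×34×10³) = 1.655×10⁻⁷ N⁻¹.
So P = 0.00051 / 1.655×10⁻⁷ = 3.081 kN.
σ_{concrete} = P/A₂ = 3081/180 = 17.12 MPa, tensile.

σ ≈ 17.1 MPa (tensile)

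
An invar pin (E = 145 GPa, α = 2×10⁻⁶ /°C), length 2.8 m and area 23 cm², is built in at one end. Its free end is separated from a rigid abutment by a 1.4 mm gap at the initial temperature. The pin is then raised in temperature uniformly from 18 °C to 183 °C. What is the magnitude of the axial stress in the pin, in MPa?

If the wall were absent the pin would grow by αΔT L = 2×10⁻⁶ × 165 × 2800 = 0.924 mm.
This is smaller than the 1.4 mm clearance, so the pin expands freely without reaching the stop — the stress is zero.

σ ≈ 0 MPa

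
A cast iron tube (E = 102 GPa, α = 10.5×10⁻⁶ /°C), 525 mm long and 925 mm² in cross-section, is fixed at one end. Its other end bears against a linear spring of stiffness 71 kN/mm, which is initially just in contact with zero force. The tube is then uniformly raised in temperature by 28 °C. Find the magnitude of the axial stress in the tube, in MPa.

σ ≈ 8.49 MPa (compressive)

Free thermal expansion: δ_free = αΔT L = 10.5×10⁻⁶ × 28 × 525 = 0.1543 mm.
With a force P in the spring, the elastic change of the tube is PL/(AE) and that of the spring is P/k; compatibility requires their sum to equal δ_free.
P [ L/(AE) + 1/k ] = δ_free → P [ 525/(925×102×10³) + 1/(71×10³) ] = 0.1543.
P = 0.1543 / 1.965×10⁻⁵ = 7855 N.
σ = P/A = 7855/925 = 8.492 MPa.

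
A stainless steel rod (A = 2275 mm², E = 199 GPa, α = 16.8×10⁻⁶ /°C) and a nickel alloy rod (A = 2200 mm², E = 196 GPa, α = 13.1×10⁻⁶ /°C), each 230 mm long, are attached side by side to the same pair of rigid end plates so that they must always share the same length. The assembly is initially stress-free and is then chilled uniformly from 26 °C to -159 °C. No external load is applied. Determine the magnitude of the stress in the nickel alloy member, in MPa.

The stainless steel has the larger α, so on cooling it would change length more than the nickel alloy if both were free. The rigid plates force a common final length, so the stainless steel is put into tension and the nickel alloy into compression, with equal and opposite forces P (no external load).
Compatibility of the two members (thermal + elastic change equal): (α₁ − α₂)ΔT = P·[1/(A₁E₁) + 1/(A₂E₂)].
|α₁ − α₂|·ΔT = 3.7×10⁻⁶ × 185 = 0.0006845.
1/(A₁E₁) + 1/(A₂E₂) = 1/(2275×199×10³) + 1/(2200×196×10³) = 4.528×10⁻⁹ N⁻¹.
P = 0.0006845 / 4.528×10⁻⁹ = 151200 N = 151.2 kN.
σ_{nickel alloy} = P/A₂ = 151200/2200 = 68.71 MPa, compressive.

σ ≈ 68.7 MPa (compressive)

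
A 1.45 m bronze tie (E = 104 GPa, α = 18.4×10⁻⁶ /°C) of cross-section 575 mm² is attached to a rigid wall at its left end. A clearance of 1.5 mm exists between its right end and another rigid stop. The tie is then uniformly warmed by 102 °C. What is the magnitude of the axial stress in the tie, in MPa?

Free thermal elongation = αΔT L = 18.4×10⁻⁶ × 102 × 1450 = 2.721 mm.
This exceeds the 1.5 mm gap, so the wall pushes back. The portion of expansion that must be recovered elastically is δ_free − gap = 2.721 − 1.5 = 1.221 mm.
Compatibility: PL/(AE) = 1.221 mm, so σ = P/A = E × (1.221/1450) = 87.6 MPa.

σ ≈ 87.6 MPa (compressive)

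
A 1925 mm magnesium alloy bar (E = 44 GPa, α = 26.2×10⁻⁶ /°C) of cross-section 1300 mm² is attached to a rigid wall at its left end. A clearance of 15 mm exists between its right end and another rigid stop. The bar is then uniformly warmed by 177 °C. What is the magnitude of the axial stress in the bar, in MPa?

σ ≈ 0 MPa

Free thermal elongation = αΔT L = 26.2×10⁻⁶ × 177 × 1925 = 8.927 mm.
This is smaller than the 15 mm clearance, so the bar expands freely without reaching the stop — the stress is zero.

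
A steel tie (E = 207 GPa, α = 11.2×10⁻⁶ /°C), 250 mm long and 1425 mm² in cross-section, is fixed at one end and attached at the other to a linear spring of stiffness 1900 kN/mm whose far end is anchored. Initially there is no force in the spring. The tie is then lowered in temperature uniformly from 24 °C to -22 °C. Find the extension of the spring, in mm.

δ ≈ 0.0493 mm

Free thermal contraction: δ_free = αΔT L = 11.2×10⁻⁶ × 46 × 250 = 0.1288 mm.
Let P be the tensile force in the spring. The tie extends elastically by PL/(AE) and the spring stretches by P/k; together these equal δ_free.
So P = δ_free / [L/(AE) + 1/k] = 0.1288 / [ 250/(1425×207×10³) + 1/(1900×10³) ].
P = 0.1288 / 1.374×10⁻⁶ = 93750 N.
Spring extension = P/k = 93750/(1900×10³) = 0.04934 mm.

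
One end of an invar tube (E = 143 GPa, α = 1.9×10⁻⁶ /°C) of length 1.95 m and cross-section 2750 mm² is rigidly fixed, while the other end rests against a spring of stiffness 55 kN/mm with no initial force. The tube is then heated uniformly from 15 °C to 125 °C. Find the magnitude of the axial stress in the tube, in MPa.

If the spring were absent the tube would lengthen by αΔT L = 1.9×10⁻⁶ × 110 × 1950 = 0.4075 mm.
Let P be the compressive force at the spring. The tube shortens elastically by PL/(AE) and the spring compresses by P/k; together these equal δ_free.
So P = δ_free / [L/(AE) + 1/k] = 0.4075 / [ 1950/(2750×143×10³) + 1/(55×10³) ].
P = 0.4075 / 2.314×10⁻⁵ = 17610 N.
σ = P/A = 17610/2750 = 6.404 MPa.

σ ≈ 6.4 MPa (compressive)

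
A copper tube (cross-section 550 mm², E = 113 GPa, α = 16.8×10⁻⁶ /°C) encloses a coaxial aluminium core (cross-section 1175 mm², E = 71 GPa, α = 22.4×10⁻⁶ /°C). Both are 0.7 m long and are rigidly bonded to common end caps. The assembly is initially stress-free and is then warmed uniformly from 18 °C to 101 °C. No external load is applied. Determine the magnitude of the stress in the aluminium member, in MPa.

The aluminium has the larger α, so on heating it would change length more than the copper if both were free. The rigid plates force a common final length, so the aluminium is put into compression and the copper into tension, with equal and opposite forces P (no external load).
Setting the final lengths equal and cancelling L: (α₁ − α₂)ΔT = P/(A₁E₁) + P/(A₂E₂).
|α₁ − α₂|·ΔT = 5.6×10⁻⁶ × 83 = 0.0004648.
1/(A₁E₁) + 1/(A₂E₂) = 1/(550×113×10³) + 1/(1175×71×10³) = 2.808×10⁻⁸ N⁻¹.
P = 0.0004648 / 2.808×10⁻⁸ = 16550 N = 16.55 kN.
σ_{aluminium} = P/A₂ = 16550/1175 = 14.09 MPa, compressive.

σ ≈ 14.1 MPa (compressive)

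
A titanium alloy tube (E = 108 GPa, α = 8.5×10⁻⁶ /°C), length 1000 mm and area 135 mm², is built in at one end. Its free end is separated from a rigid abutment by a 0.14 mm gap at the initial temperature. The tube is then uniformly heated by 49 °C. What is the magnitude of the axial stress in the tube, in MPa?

σ ≈ 29.9 MPa (compressive)

Free thermal elongation = αΔT L = 8.5×10⁻⁶ × 49 × 1000 = 0.4165 mm.
The gap closes (δ_free > 0.14 mm) and the wall then resists a further 0.4165 − 0.14 = 0.2765 mm of expansion.
So σ = E(δ_free − g)/L = 108×10³ × 0.2765/1000 = 29.86 MPa.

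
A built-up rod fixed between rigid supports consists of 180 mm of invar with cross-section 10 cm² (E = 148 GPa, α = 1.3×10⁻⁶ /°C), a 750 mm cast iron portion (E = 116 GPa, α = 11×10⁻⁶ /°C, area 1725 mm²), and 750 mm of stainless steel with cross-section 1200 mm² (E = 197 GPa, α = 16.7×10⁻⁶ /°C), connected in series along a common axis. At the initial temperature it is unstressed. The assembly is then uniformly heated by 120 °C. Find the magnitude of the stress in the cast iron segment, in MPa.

With the walls removed the bar would change length by δ_free = Σ αᵢΔT Lᵢ = 1.3×10⁻⁶×120×180 + 11×10⁻⁶×120×750 + 16.7×10⁻⁶×120×750 = 2.521 mm.
The walls prevent any net length change, so an axial force P (same in every segment) develops. Compatibility: P · Σ Lᵢ/(AᵢEᵢ) = δ_free.
The series flexibility is Σ Lᵢ/(AᵢEᵢ) = 180/(1000×148×10³) + 750/(1725×116×10³) + 750/(1200×197×10³) = 8.137×10⁻⁶ mm/N.
P = 2.521 / 8.137×10⁻⁶ = 309800 N = 309.8 kN, compressive.
σ_{cast iron} = P / A = 309800 / 1725 = 179.6 MPa.

σ ≈ 180 MPa (compressive)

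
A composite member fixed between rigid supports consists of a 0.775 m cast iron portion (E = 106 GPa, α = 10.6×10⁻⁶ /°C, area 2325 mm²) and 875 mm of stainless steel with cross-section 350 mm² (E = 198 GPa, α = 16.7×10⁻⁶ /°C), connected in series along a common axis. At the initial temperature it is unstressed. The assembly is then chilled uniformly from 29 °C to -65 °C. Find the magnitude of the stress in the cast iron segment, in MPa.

σ ≈ 58.5 MPa (tensile)

With the walls removed the bar would change length by δ_free = Σ αᵢΔT Lᵢ = 10.6×10⁻⁶×94×775 + 16.7×10⁻⁶×94×875 = 2.146 mm.
Since the ends are fixed, an axial force P builds up, equal in every segment, with P · Σ Lᵢ/(AᵢEᵢ) = δ_free.
The series flexibility is Σ Lᵢ/(AᵢEᵢ) = 775/(2325×106×10³) + 875/(350×198×10³) = 1.577×10⁻⁵ mm/N.
P = 2.146 / 1.577×10⁻⁵ = 136100 N = 136.1 kN, tensile.
σ_{cast iron} = P / A = 136100 / 2325 = 58.52 MPa.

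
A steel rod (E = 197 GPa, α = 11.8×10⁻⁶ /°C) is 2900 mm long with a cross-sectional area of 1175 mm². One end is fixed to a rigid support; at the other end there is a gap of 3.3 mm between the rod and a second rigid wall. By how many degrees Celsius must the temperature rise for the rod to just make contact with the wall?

ΔT ≈ 96.4 °C

Contact occurs when the free expansion equals the gap: αΔT L = 3.3 mm.
So ΔT = g/(αL) = 3.3/(11.8×10⁻⁶ × 2900) = 96.43 °C.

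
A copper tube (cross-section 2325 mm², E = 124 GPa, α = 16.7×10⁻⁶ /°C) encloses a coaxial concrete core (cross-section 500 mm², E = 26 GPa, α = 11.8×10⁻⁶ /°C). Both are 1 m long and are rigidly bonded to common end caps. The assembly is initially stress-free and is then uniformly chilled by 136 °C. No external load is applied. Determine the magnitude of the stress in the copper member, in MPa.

σ ≈ 3.57 MPa (tensile)

Both members must finish at the same length. With the larger α, the copper tends to over-contract; the plates restrain it, putting the copper in tension and the concrete in compression. With no external load the two internal forces are equal and opposite, magnitude P.
Equating the net (thermal + elastic) strains gives |α₁ − α₂|·ΔT = P·[1/(A₁E₁) + 1/(A₂E₂)].
|α₁ − α₂|·ΔT = 4.9×10⁻⁶ × 136 = 0.0006664.
1/(A₁E₁) + 1/(A₂E₂) = 1/(2325×124×10³) + 1/(500×26×10³) = 8.039×10⁻⁸ N⁻¹.
P = 0.0006664 / 8.039×10⁻⁸ = 8289 N = 8.289 kN.
σ_{copper} = P/A₁ = 8289/2325 = 3.565 MPa, tensile.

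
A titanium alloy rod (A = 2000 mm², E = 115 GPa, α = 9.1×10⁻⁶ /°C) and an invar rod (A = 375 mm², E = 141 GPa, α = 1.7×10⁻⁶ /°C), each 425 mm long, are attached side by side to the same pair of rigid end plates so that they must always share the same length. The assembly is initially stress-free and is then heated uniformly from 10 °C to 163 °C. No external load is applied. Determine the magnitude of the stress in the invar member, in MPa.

σ ≈ 130 MPa (tensile)

The titanium alloy has the larger α, so on heating it would change length more than the invar if both were free. The rigid plates force a common final length, so the titanium alloy is put into compression and the invar into tension, with equal and opposite forces P (no external load).
Compatibility of the two members (thermal + elastic change equal): (α₁ − α₂)ΔT = P·[1/(A₁E₁) + 1/(A₂E₂)].
|α₁ − α₂|·ΔT = 7.4×10⁻⁶ × 153 = 0.001132.
1/(A₁E₁) + 1/(A₂E₂) = 1/(2000×115×10³) + 1/(375×141×10³) = 2.326×10⁻⁸ N⁻¹.
So P = 0.001132 / 2.326×10⁻⁸ = 48.68 kN.
σ_{invar} = P/A₂ = 48680/375 = 129.8 MPa, tensile.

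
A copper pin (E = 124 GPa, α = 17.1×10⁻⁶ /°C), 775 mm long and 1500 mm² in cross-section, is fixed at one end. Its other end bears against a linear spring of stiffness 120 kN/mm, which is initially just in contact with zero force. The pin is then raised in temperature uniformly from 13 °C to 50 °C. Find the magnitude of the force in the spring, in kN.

P ≈ 39.2 kN

Free thermal expansion: δ_free = αΔT L = 17.1×10⁻⁶ × 37 × 775 = 0.4903 mm.
Let P be the compressive force at the spring. The pin shortens elastically by PL/(AE) and the spring compresses by P/k; together these equal δ_free.
So P = δ_free / [L/(AE) + 1/k] = 0.4903 / [ 775/(1500×124×10³) + 1/(120×10³) ].
P = 0.4903 / 1.25×10⁻⁵ = 39230 N.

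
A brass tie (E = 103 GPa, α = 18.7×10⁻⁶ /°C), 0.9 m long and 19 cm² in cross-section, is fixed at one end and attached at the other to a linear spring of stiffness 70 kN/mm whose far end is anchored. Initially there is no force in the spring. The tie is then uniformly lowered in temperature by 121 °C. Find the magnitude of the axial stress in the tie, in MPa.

If the spring were absent the tie would shorten by αΔT L = 18.7×10⁻⁶ × 121 × 900 = 2.036 mm.
Let P be the tensile force in the spring. The tie extends elastically by PL/(AE) and the spring stretches by P/k; together these equal δ_free.
So P = δ_free / [L/(AE) + 1/k] = 2.036 / [ 900/(1900×103×10³) + 1/(70×10³) ].
P = 2.036 / 1.888×10⁻⁵ = 107800 N.
σ = P/A = 107800/1900 = 56.76 MPa.

σ ≈ 56.8 MPa (tensile)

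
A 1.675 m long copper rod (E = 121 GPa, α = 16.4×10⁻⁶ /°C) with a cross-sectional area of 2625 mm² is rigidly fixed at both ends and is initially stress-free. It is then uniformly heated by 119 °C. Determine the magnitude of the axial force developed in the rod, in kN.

P ≈ 620 kN (compressive)

Full restraint means ε = 0, so the stress is σ = EαΔT = 121×10³ × 16.4×10⁻⁶ × 119 = 236.1 MPa.
Axial force P = σA = 236.1 × 2625 = 619900 N = 619.9 kN, compressive.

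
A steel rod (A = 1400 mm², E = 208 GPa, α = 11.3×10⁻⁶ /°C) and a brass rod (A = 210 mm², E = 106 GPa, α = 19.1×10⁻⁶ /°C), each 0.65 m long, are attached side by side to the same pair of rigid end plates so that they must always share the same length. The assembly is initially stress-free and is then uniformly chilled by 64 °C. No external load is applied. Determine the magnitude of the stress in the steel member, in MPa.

σ ≈ 7.37 MPa (compressive)

The brass has the larger α, so on cooling it would change length more than the steel if both were free. The rigid plates force a common final length, so the brass is put into tension and the steel into compression, with equal and opposite forces P (no external load).
Compatibility of the two members (thermal + elastic change equal): (α₁ − α₂)ΔT = P·[1/(A₁E₁) + 1/(A₂E₂)].
|α₁ − α₂|·ΔT = 7.8×10⁻⁶ × 64 = 0.0004992.
1/(A₁E₁) + 1/(A₂E₂) = 1/(1400×208×10³) + 1/(210×106×10³) = 4.836×10⁻⁸ N⁻¹.
P = 0.0004992 / 4.836×10⁻⁸ = 10320 N = 10.32 kN.
σ_{steel} = P/A₁ = 10320/1400 = 7.374 MPa, compressive.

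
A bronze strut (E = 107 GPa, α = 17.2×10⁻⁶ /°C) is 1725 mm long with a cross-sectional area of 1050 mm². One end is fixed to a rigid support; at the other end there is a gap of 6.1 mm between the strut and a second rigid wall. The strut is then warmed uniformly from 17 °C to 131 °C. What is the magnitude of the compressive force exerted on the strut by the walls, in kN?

P ≈ 0 kN

Free thermal elongation = αΔT L = 17.2×10⁻⁶ × 114 × 1725 = 3.382 mm.
Since δ_free = 3.38 mm is less than the 6.1 mm gap, the strut never touches the wall. No axial force develops.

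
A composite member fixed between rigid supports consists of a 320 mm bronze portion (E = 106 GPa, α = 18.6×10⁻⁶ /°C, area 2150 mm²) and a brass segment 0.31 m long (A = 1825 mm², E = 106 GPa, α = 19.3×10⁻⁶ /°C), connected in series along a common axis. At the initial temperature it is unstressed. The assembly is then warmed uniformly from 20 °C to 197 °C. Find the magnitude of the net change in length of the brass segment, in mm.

Free thermal expansion of the whole bar: Σ αᵢΔT Lᵢ = 18.6×10⁻⁶×177×320 + 19.3×10⁻⁶×177×310 = 2.112 mm.
Since the ends are fixed, an axial force P builds up, equal in every segment, with P · Σ Lᵢ/(AᵢEᵢ) = δ_free.
The series flexibility is Σ Lᵢ/(AᵢEᵢ) = 320/(2150×106×10³) + 310/(1825×106×10³) = 3.007×10⁻⁶ mm/N.
Hence P = δ_free / Σ(L/AE) = 2.112/3.007×10⁻⁶ = 702.6 kN (compressive).
For the brass segment, free thermal change = 19.3×10⁻⁶×177×310 = 1.059 mm and elastic change from P = 702600×310/(1825×106×10³) = 1.126 mm; these oppose, so the net change is 0.0669 mm (segment shortens).

|ΔL| ≈ 0.0669 mm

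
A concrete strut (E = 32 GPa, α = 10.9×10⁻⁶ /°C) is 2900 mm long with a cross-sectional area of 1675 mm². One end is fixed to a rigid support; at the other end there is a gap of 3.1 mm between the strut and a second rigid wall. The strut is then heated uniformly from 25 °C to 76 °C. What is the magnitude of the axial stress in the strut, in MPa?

σ ≈ 0 MPa

Free thermal elongation = αΔT L = 10.9×10⁻⁶ × 51 × 2900 = 1.612 mm.
This is smaller than the 3.1 mm clearance, so the strut expands freely without reaching the stop — the stress is zero.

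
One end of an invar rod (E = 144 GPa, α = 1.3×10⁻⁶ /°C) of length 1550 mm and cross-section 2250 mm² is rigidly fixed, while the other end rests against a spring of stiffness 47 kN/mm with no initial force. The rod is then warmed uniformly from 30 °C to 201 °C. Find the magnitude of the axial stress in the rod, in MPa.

If the spring were absent the rod would lengthen by αΔT L = 1.3×10⁻⁶ × 171 × 1550 = 0.3446 mm.
With a force P in the spring, the elastic change of the rod is PL/(AE) and that of the spring is P/k; compatibility requires their sum to equal δ_free.
So P = δ_free / [L/(AE) + 1/k] = 0.3446 / [ 1550/(2250×144×10³) + 1/(47×10³) ].
P = 0.3446 / 2.606×10⁻⁵ = 13220 N.
σ = P/A = 13220/2250 = 5.876 MPa.

σ ≈ 5.88 MPa (compressive)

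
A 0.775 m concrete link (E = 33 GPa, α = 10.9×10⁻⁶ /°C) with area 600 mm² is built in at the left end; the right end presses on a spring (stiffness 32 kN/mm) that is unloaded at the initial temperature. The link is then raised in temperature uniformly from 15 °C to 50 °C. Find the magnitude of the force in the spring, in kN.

P ≈ 4.2 kN

The unrestrained thermal change is αΔT L = 10.9×10⁻⁶ × 35 × 775 = 0.2957 mm.
Let P be the compressive force at the spring. The link shortens elastically by PL/(AE) and the spring compresses by P/k; together these equal δ_free.
P [ L/(AE) + 1/k ] = δ_free → P [ 775/(600×33×10³) + 1/(32×10³) ] = 0.2957.
P = 0.2957 / 7.039×10⁻⁵ = 4200 N.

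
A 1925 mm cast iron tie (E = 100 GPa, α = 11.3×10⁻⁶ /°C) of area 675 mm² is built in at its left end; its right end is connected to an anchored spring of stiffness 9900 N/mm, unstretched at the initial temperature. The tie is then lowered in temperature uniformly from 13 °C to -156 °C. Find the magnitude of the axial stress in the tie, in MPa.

σ ≈ 42 MPa (tensile)

Free thermal contraction: δ_free = αΔT L = 11.3×10⁻⁶ × 169 × 1925 = 3.676 mm.
Let P be the tensile force in the spring. The tie extends elastically by PL/(AE) and the spring stretches by P/k; together these equal δ_free.
So P = δ_free / [L/(AE) + 1/k] = 3.676 / [ 1925/(675×100×10³) + 1/(9900) ].
P = 3.676 / 0.0001295 = 28380 N.
σ = P/A = 28380/675 = 42.05 MPa.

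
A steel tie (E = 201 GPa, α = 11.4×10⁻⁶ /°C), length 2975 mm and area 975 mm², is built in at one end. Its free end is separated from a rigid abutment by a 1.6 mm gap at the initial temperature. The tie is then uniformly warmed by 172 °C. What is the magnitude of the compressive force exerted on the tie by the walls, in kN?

Free thermal elongation = αΔT L = 11.4×10⁻⁶ × 172 × 2975 = 5.833 mm.
This exceeds the 1.6 mm gap, so the wall pushes back. The portion of expansion that must be recovered elastically is δ_free − gap = 5.833 − 1.6 = 4.233 mm.
Compatibility: PL/(AE) = 4.233 mm, so σ = P/A = E × (4.233/2975) = 286 MPa.
Force on the wall = σA = 286 × 975 mm² = 278.9 kN.

P ≈ 279 kN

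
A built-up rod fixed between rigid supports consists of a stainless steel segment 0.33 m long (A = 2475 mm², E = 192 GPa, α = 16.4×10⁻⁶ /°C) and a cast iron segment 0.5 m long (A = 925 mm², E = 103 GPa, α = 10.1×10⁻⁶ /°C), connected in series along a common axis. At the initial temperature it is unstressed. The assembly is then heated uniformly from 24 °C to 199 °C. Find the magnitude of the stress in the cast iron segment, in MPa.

If the supports were absent, the total length change would be Σ αᵢΔT Lᵢ = 16.4×10⁻⁶×175×330 + 10.1×10⁻⁶×175×500 = 1.831 mm.
The rigid supports impose zero overall length change; the single axial force P common to all segments must satisfy P Σ Lᵢ/(AᵢEᵢ) = δ_free.
Σ Lᵢ/(AᵢEᵢ) = 330/(2475×192×10³) + 500/(925×103×10³) = 5.942×10⁻⁶ mm/N.
So P = 1.831 / 5.942×10⁻⁶ = 308.1 kN, compressive.
σ_{cast iron} = P / A = 308100 / 925 = 333.1 MPa.

σ ≈ 333 MPa (compressive)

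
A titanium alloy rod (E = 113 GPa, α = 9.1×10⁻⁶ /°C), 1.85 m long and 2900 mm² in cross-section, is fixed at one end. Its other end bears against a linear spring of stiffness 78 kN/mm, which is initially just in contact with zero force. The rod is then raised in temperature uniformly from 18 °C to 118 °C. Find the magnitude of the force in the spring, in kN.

P ≈ 91.2 kN

Free thermal expansion: δ_free = αΔT L = 9.1×10⁻⁶ × 100 × 1850 = 1.683 mm.
Let P be the compressive force at the spring. The rod shortens elastically by PL/(AE) and the spring compresses by P/k; together these equal δ_free.
P [ L/(AE) + 1/k ] = δ_free → P [ 1850/(2900×113×10³) + 1/(78×10³) ] = 1.683.
P = 1.683 / 1.847×10⁻⁵ = 91170 N.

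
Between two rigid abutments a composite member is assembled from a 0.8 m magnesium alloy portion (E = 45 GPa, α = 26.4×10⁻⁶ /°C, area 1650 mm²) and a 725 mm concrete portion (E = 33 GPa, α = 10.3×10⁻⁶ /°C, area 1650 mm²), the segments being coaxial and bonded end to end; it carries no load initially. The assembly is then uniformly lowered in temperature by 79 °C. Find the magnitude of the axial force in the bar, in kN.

If the supports were absent, the total length change would be Σ αᵢΔT Lᵢ = 26.4×10⁻⁶×79×800 + 10.3×10⁻⁶×79×725 = 2.258 mm.
The rigid supports impose zero overall length change; the single axial force P common to all segments must satisfy P Σ Lᵢ/(AᵢEᵢ) = δ_free.
The series flexibility is Σ Lᵢ/(AᵢEᵢ) = 800/(1650×45×10³) + 725/(1650×33×10³) = 2.409×10⁻⁵ mm/N.
So P = 2.258 / 2.409×10⁻⁵ = 93.75 kN, tensile.

P ≈ 93.8 kN (tensile)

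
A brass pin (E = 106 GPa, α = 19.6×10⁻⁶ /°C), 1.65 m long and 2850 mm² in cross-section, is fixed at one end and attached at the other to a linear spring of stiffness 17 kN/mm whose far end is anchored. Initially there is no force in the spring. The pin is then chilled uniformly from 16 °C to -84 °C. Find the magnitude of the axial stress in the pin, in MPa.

σ ≈ 17.7 MPa (tensile)

If the spring were absent the pin would shorten by αΔT L = 19.6×10⁻⁶ × 100 × 1650 = 3.234 mm.
Let P be the tensile force in the spring. The pin extends elastically by PL/(AE) and the spring stretches by P/k; together these equal δ_free.
P [ L/(AE) + 1/k ] = δ_free → P [ 1650/(2850×106×10³) + 1/(17×10³) ] = 3.234.
P = 3.234 / 6.429×10⁻⁵ = 50310 N.
σ = P/A = 50310/2850 = 17.65 MPa.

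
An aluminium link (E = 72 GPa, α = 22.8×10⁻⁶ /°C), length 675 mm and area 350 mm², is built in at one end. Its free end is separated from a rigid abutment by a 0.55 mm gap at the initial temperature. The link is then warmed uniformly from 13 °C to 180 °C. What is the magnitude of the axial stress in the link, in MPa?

If the wall were absent the link would grow by αΔT L = 22.8×10⁻⁶ × 167 × 675 = 2.57 mm.
The gap closes (δ_free > 0.55 mm) and the wall then resists a further 2.57 − 0.55 = 2.02 mm of expansion.
So σ = E(δ_free − g)/L = 72×10³ × 2.02/675 = 215.5 MPa.

σ ≈ 215 MPa (compressive)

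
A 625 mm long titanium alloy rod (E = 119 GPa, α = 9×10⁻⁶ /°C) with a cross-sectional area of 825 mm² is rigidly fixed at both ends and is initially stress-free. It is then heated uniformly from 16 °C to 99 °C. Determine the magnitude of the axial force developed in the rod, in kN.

The ends cannot move, so σ = EαΔT = 119×10³ × 9×10⁻⁶ × 83 = 88.89 MPa.
Then P = σA = 88.89 × 825 mm² = 73.34 kN, compressive.

P ≈ 73.3 kN (compressive)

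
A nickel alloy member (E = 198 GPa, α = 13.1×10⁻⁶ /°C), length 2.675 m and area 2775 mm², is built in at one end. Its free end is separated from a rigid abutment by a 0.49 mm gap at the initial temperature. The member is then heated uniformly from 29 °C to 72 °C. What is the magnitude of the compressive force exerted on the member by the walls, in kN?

Free thermal elongation = αΔT L = 13.1×10⁻⁶ × 43 × 2675 = 1.507 mm.
This exceeds the 0.49 mm gap, so the wall pushes back. The portion of expansion that must be recovered elastically is δ_free − gap = 1.507 − 0.49 = 1.017 mm.
That suppressed elongation corresponds to σ = E·Δ/L = 198×10³ × 1.017/2675 = 75.26 MPa.
Force on the wall = σA = 75.26 × 2775 mm² = 208.9 kN.

P ≈ 209 kN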